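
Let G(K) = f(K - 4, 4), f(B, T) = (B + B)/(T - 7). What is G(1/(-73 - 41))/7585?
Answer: 457/1297035 ≈ 0.00035234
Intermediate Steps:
f(B, T) = 2*B/(-7 + T) (f(B, T) = (2*B)/(-7 + T) = 2*B/(-7 + T))
G(K) = 8/3 - 2*K/3 (G(K) = 2*(K - 4)/(-7 + 4) = 2*(-4 + K)/(-3) = 2*(-4 + K)*(-⅓) = 8/3 - 2*K/3)
G(1/(-73 - 41))/7585 = (8/3 - 2/(3*(-73 - 41)))/7585 = (8/3 - ⅔/(-114))*(1/7585) = (8/3 - ⅔*(-1/114))*(1/7585) = (8/3 + 1/171)*(1/7585) = (457/171)*(1/7585) = 457/1297035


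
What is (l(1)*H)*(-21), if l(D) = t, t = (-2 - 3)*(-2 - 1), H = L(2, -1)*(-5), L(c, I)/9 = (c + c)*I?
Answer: -56700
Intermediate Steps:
L(c, I) = 18*I*c (L(c, I) = 9*((c + c)*I) = 9*((2*c)*I) = 9*(2*I*c) = 18*I*c)
H = 180 (H = (18*(-1)*2)*(-5) = -36*(-5) = 180)
t = 15 (t = -5*(-3) = 15)
l(D) = 15
(l(1)*H)*(-21) = (15*180)*(-21) = 2700*(-21) = -56700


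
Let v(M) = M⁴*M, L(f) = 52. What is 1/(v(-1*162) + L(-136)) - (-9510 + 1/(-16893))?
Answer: 17925132484238979287/1884871963476540 ≈ 9510.0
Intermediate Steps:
v(M) = M⁵
1/(v(-1*162) + L(-136)) - (-9510 + 1/(-16893)) = 1/((-1*162)⁵ + 52) - (-9510 + 1/(-16893)) = 1/((-162)⁵ + 52) - (-9510 - 1/16893) = 1/(-111577100832 + 52) - 1*(-160652431/16893) = 1/(-111577100780) + 160652431/16893 = -1/111577100780 + 160652431/16893 = 17925132484238979287/1884871963476540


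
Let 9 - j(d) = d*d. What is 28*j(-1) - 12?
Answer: 212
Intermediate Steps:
j(d) = 9 - d**2 (j(d) = 9 - d*d = 9 - d**2)
28*j(-1) - 12 = 28*(9 - 1*(-1)**2) - 12 = 28*(9 - 1*1) - 12 = 28*(9 - 1) - 12 = 28*8 - 12 = 224 - 12 = 212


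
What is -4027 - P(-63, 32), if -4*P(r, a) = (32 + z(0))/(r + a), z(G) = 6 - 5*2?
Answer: -124844/31 ≈ -4027.2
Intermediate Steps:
z(G) = -4 (z(G) = 6 - 10 = -4)
P(r, a) = -7/(a + r) (P(r, a) = -(32 - 4)/(4*(r + a)) = -7/(a + r))
-4027 - P(-63, 32) = -4027 - (-7)/(32 - 63) = -4027 - (-7)/(-31) = -4027 - (-7)*(-1)/31 = -4027 - 1*7/31 = -4027 - 7/31 = -124844/31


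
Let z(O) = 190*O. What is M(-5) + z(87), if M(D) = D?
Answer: 16525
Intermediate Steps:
M(-5) + z(87) = -5 + 190*87 = -5 + 16530 = 16525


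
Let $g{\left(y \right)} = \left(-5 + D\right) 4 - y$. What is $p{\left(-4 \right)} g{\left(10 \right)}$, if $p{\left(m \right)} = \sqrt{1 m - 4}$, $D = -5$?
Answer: $- 100 i \sqrt{2} \approx - 141.42 i$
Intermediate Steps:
$p{\left(m \right)} = \sqrt{-4 + m}$ ($p{\left(m \right)} = \sqrt{m - 4} = \sqrt{-4 + m}$)
$g{\left(y \right)} = -40 - y$ ($g{\left(y \right)} = \left(-5 - 5\right) 4 - y = \left(-10\right) 4 - y = -40 - y$)
$p{\left(-4 \right)} g{\left(10 \right)} = \sqrt{-4 - 4} \left(-40 - 10\right) = \sqrt{-8} \left(-40 - 10\right) = 2 i \sqrt{2} \left(-50\right) = - 100 i \sqrt{2}$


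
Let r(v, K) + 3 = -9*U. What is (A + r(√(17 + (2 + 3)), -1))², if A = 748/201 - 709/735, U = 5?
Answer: 4963997368009/2425070025 ≈ 2046.9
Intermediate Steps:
r(v, K) = -48 (r(v, K) = -3 - 9*5 = -3 - 45 = -48)
A = 135757/49245 (A = 748*(1/201) - 709*1/735 = 748/201 - 709/735 = 135757/49245 ≈ 2.7568)
(A + r(√(17 + (2 + 3)), -1))² = (135757/49245 - 48)² = (-2228003/49245)² = 4963997368009/2425070025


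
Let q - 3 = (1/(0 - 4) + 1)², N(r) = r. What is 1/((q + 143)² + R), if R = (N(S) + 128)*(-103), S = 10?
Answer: 256/1860241 ≈ 0.00013762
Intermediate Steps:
R = -14214 (R = (10 + 128)*(-103) = 138*(-103) = -14214)
q = 57/16 (q = 3 + (1/(0 - 4) + 1)² = 3 + (1/(-4) + 1)² = 3 + (-¼ + 1)² = 3 + (¾)² = 3 + 9/16 = 57/16 ≈ 3.5625)
1/((q + 143)² + R) = 1/((57/16 + 143)² - 14214) = 1/((2345/16)² - 14214) = 1/(5499025/256 - 14214) = 1/(1860241/256) = 256/1860241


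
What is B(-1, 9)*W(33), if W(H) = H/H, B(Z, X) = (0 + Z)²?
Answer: 1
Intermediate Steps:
B(Z, X) = Z²
W(H) = 1
B(-1, 9)*W(33) = (-1)²*1 = 1*1 = 1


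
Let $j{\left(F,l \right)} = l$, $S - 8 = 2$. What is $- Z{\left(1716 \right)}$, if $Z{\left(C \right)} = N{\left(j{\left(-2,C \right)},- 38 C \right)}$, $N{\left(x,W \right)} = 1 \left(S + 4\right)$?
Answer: $-14$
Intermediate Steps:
$S = 10$ ($S = 8 + 2 = 10$)
$N{\left(x,W \right)} = 14$ ($N{\left(x,W \right)} = 1 \left(10 + 4\right) = 1 \cdot 14 = 14$)
$Z{\left(C \right)} = 14$
$- Z{\left(1716 \right)} = \left(-1\right) 14 = -14$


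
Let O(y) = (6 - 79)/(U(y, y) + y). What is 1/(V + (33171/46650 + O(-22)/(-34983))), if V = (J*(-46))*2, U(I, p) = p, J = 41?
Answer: -11967684300/45133595992493 ≈ -0.00026516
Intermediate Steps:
V = -3772 (V = (41*(-46))*2 = -1886*2 = -3772)
O(y) = -73/(2*y) (O(y) = (6 - 79)/(y + y) = -73*1/(2*y) = -73/(2*y))
1/(V + (33171/46650 + O(-22)/(-34983))) = 1/(-3772 + (33171/46650 - 73/2/(-22)/(-34983))) = 1/(-3772 + (33171*(1/46650) - 73/2*(-1/22)*(-1/34983))) = 1/(-3772 + (11057/15550 + (73/44)*(-1/34983))) = 1/(-3772 + (11057/15550 - 73/1539252)) = 1/(-3772 + 8509187107/11967684300) = 1/(-45133595992493/11967684300) = -11967684300/45133595992493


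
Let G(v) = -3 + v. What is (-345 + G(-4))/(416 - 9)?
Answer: -32/37 ≈ -0.86486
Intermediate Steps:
(-345 + G(-4))/(416 - 9) = (-345 + (-3 - 4))/(416 - 9) = (-345 - 7)/407 = -352*1/407 = -32/37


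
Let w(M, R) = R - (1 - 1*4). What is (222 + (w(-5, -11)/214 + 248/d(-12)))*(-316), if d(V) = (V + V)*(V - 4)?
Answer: -90322043/1284 ≈ -70344.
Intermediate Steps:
d(V) = 2*V*(-4 + V) (d(V) = (2*V)*(-4 + V) = 2*V*(-4 + V))
w(M, R) = 3 + R (w(M, R) = R - (1 - 4) = R - 1*(-3) = R + 3 = 3 + R)
(222 + (w(-5, -11)/214 + 248/d(-12)))*(-316) = (222 + ((3 - 11)/214 + 248/((2*(-12)*(-4 - 12)))))*(-316) = (222 + (-8*1/214 + 248/((2*(-12)*(-16)))))*(-316) = (222 + (-4/107 + 248/384))*(-316) = (222 + (-4/107 + 248*(1/384)))*(-316) = (222 + (-4/107 + 31/48))*(-316) = (222 + 3125/5136)*(-316) = (1143317/5136)*(-316) = -90322043/1284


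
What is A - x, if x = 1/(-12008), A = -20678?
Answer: -248301423/12008 ≈ -20678.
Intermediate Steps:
x = -1/12008 ≈ -8.3278e-5
A - x = -20678 - 1*(-1/12008) = -20678 + 1/12008 = -248301423/12008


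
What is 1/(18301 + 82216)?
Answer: 1/100517 ≈ 9.9486e-6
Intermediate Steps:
1/(18301 + 82216) = 1/100517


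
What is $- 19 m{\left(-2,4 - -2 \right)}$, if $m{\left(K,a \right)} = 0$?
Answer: $0$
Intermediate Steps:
$- 19 m{\left(-2,4 - -2 \right)} = \left(-19\right) 0 = 0$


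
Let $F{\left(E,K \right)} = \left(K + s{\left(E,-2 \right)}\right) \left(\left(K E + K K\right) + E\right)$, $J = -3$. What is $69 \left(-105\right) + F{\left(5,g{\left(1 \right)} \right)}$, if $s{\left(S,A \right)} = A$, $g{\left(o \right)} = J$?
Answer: $-7240$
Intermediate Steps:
$g{\left(o \right)} = -3$
$F{\left(E,K \right)} = \left(-2 + K\right) \left(E + K^{2} + E K\right)$ ($F{\left(E,K \right)} = \left(K - 2\right) \left(\left(K E + K K\right) + E\right) = \left(-2 + K\right) \left(\left(E K + K^{2}\right) + E\right) = \left(-2 + K\right) \left(\left(K^{2} + E K\right) + E\right) = \left(-2 + K\right) \left(E + K^{2} + E K\right)$)
$69 \left(-105\right) + F{\left(5,g{\left(1 \right)} \right)} = 69 \left(-105\right) - \left(10 - 27 - 15 + 27\right) = -7245 - -5 = -7245 + 5 = -7240$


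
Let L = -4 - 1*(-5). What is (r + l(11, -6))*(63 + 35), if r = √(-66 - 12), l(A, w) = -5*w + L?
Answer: 3038 + 98*I*√78 ≈ 3038.0 + 865.51*I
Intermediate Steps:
L = 1 (L = -4 + 5 = 1)
l(A, w) = 1 - 5*w (l(A, w) = -5*w + 1 = 1 - 5*w)
r = I*√78 (r = √(-78) = I*√78 ≈ 8.8318*I)
(r + l(11, -6))*(63 + 35) = (I*√78 + (1 - 5*(-6)))*(63 + 35) = (I*√78 + (1 + 30))*98 = (I*√78 + 31)*98 = (31 + I*√78)*98 = 3038 + 98*I*√78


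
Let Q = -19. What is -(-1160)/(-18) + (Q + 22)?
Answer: -553/9 ≈ -61.444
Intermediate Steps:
-(-1160)/(-18) + (Q + 22) = -(-1160)/(-18) + (-19 + 22) = -(-1160)*(-1)/18 + 3 = -29*20/9 + 3 = -580/9 + 3 = -553/9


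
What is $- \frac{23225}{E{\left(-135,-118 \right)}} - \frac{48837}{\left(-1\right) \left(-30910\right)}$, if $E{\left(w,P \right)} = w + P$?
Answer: $\frac{64138999}{710930} \approx 90.219$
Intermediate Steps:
$E{\left(w,P \right)} = P + w$
$- \frac{23225}{E{\left(-135,-118 \right)}} - \frac{48837}{\left(-1\right) \left(-30910\right)} = - \frac{23225}{-118 - 135} - \frac{48837}{\left(-1\right) \left(-30910\right)} = - \frac{23225}{-253} - \frac{48837}{30910} = \left(-23225\right) \left(- \frac{1}{253}\right) - \frac{48837}{30910} = \frac{23225}{253} - \frac{48837}{30910} = \frac{64138999}{710930}$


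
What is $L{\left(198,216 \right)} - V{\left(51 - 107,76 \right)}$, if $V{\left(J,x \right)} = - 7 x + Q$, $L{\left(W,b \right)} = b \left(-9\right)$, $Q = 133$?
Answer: $-1545$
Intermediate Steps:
$L{\left(W,b \right)} = - 9 b$
$V{\left(J,x \right)} = 133 - 7 x$ ($V{\left(J,x \right)} = - 7 x + 133 = 133 - 7 x$)
$L{\left(198,216 \right)} - V{\left(51 - 107,76 \right)} = \left(-9\right) 216 - \left(133 - 532\right) = -1944 - \left(133 - 532\right) = -1944 - -399 = -1944 + 399 = -1545$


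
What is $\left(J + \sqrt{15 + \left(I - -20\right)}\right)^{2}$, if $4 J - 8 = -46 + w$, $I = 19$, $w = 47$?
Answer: $\frac{945}{16} + \frac{27 \sqrt{6}}{2} \approx 92.131$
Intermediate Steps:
$J = \frac{9}{4}$ ($J = 2 + \frac{-46 + 47}{4} = 2 + \frac{1}{4} \cdot 1 = 2 + \frac{1}{4} = \frac{9}{4} \approx 2.25$)
$\left(J + \sqrt{15 + \left(I - -20\right)}\right)^{2} = \left(\frac{9}{4} + \sqrt{15 + \left(19 - -20\right)}\right)^{2} = \left(\frac{9}{4} + \sqrt{15 + \left(19 + 20\right)}\right)^{2} = \left(\frac{9}{4} + \sqrt{15 + 39}\right)^{2} = \left(\frac{9}{4} + \sqrt{54}\right)^{2} = \left(\frac{9}{4} + 3 \sqrt{6}\right)^{2}$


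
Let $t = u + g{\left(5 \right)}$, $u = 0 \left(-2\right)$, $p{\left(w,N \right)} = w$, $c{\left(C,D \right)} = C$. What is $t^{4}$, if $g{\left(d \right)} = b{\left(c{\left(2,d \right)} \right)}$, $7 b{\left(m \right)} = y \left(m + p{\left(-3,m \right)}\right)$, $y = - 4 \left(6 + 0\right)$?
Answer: $\frac{331776}{2401} \approx 138.18$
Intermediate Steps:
$u = 0$
$y = -24$ ($y = \left(-4\right) 6 = -24$)
$b{\left(m \right)} = \frac{72}{7} - \frac{24 m}{7}$ ($b{\left(m \right)} = \frac{\left(-24\right) \left(m - 3\right)}{7} = \frac{\left(-24\right) \left(-3 + m\right)}{7} = \frac{72 - 24 m}{7} = \frac{72}{7} - \frac{24 m}{7}$)
$g{\left(d \right)} = \frac{24}{7}$ ($g{\left(d \right)} = \frac{72}{7} - \frac{48}{7} = \frac{24}{7}$)
$t = \frac{24}{7}$ ($t = 0 + \frac{24}{7} = \frac{24}{7} \approx 3.4286$)
$t^{4} = \left(\frac{24}{7}\right)^{4} = \frac{331776}{2401}$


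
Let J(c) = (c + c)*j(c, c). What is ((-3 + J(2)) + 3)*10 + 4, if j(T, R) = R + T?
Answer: 164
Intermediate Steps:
J(c) = 4*c² (J(c) = (c + c)*(c + c) = (2*c)*(2*c) = 4*c²)
((-3 + J(2)) + 3)*10 + 4 = ((-3 + 4*2²) + 3)*10 + 4 = ((-3 + 4*4) + 3)*10 + 4 = ((-3 + 16) + 3)*10 + 4 = (13 + 3)*10 + 4 = 16*10 + 4 = 160 + 4 = 164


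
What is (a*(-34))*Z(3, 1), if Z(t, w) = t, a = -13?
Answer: 1326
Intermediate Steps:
(a*(-34))*Z(3, 1) = -13*(-34)*3 = 442*3 = 1326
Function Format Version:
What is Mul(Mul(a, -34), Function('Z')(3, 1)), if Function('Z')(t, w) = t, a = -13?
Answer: 1326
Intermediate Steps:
Mul(Mul(a, -34), Function('Z')(3, 1)) = Mul(Mul(-13, -34), 3) = Mul(442, 3) = 1326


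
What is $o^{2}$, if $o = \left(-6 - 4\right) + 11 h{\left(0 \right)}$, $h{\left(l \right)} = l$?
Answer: $100$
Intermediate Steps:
$o = -10$ ($o = \left(-6 - 4\right) + 11 \cdot 0 = \left(-6 - 4\right) + 0 = -10 + 0 = -10$)
$o^{2} = \left(-10\right)^{2} = 100$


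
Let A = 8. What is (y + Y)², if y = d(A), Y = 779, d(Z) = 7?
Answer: 617796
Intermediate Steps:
y = 7
(y + Y)² = (7 + 779)² = 786² = 617796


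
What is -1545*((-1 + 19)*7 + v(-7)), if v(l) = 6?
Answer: -203940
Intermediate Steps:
-1545*((-1 + 19)*7 + v(-7)) = -1545*((-1 + 19)*7 + 6) = -1545*(18*7 + 6) = -1545*(126 + 6) = -1545*132 = -203940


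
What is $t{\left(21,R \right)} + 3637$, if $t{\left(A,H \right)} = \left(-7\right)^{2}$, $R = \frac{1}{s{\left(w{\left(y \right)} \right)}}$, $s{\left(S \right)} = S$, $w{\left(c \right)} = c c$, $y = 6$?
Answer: $3686$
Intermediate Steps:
$w{\left(c \right)} = c^{2}$
$R = \frac{1}{36}$ ($R = \frac{1}{6^{2}} = \frac{1}{36} \approx 0.027778$)
$t{\left(A,H \right)} = 49$
$t{\left(21,R \right)} + 3637 = 49 + 3637 = 3686$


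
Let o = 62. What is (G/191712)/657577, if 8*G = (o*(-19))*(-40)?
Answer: 2945/63032700912 ≈ 4.6722e-8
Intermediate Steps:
G = 5890 (G = ((62*(-19))*(-40))/8 = (-1178*(-40))/8 = (1/8)*47120 = 5890)
(G/191712)/657577 = (5890/191712)/657577 = (5890*(1/191712))*(1/657577) = (2945/95856)*(1/657577) = 2945/63032700912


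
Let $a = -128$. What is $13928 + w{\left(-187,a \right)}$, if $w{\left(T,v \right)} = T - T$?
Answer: $13928$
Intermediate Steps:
$w{\left(T,v \right)} = 0$
$13928 + w{\left(-187,a \right)} = 13928 + 0 = 13928$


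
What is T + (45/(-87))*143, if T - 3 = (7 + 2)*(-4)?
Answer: -3102/29 ≈ -106.97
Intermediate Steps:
T = -33 (T = 3 + (7 + 2)*(-4) = 3 + 9*(-4) = 3 - 36 = -33)
T + (45/(-87))*143 = -33 + (45/(-87))*143 = -33 + (45*(-1/87))*143 = -33 - 15/29*143 = -33 - 2145/29 = -3102/29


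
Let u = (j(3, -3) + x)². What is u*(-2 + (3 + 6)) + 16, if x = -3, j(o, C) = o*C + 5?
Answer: 359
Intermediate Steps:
j(o, C) = 5 + C*o (j(o, C) = C*o + 5 = 5 + C*o)
u = 49 (u = ((5 - 3*3) - 3)² = ((5 - 9) - 3)² = (-4 - 3)² = (-7)² = 49)
u*(-2 + (3 + 6)) + 16 = 49*(-2 + (3 + 6)) + 16 = 49*(-2 + 9) + 16 = 49*7 + 16 = 343 + 16 = 359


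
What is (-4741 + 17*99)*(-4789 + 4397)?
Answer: 1198736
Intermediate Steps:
(-4741 + 17*99)*(-4789 + 4397) = (-4741 + 1683)*(-392) = -3058*(-392) = 1198736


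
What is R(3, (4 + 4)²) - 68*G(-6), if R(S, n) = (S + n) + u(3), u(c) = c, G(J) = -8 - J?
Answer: 206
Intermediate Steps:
R(S, n) = 3 + S + n (R(S, n) = (S + n) + 3 = 3 + S + n)
R(3, (4 + 4)²) - 68*G(-6) = (3 + 3 + (4 + 4)²) - 68*(-8 - 1*(-6)) = (3 + 3 + 8²) - 68*(-8 + 6) = (3 + 3 + 64) - 68*(-2) = 70 + 136 = 206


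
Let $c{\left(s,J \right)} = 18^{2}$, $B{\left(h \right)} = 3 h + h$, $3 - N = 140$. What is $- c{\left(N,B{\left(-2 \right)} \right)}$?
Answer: $-324$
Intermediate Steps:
$N = -137$ ($N = 3 - 140 = -137$)
$B{\left(h \right)} = 4 h$
$c{\left(s,J \right)} = 324$
$- c{\left(N,B{\left(-2 \right)} \right)} = \left(-1\right) 324 = -324$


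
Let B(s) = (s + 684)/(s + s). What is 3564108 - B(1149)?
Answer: 2730106117/766 ≈ 3.5641e+6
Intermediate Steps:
B(s) = (684 + s)/(2*s) (B(s) = (684 + s)/((2*s)) = (684 + s)*(1/(2*s)) = (684 + s)/(2*s))
3564108 - B(1149) = 3564108 - (684 + 1149)/(2*1149) = 3564108 - 1833/(2*1149) = 3564108 - 1*611/766 = 3564108 - 611/766 = 2730106117/766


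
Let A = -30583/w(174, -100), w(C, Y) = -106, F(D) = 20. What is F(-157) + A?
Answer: 32703/106 ≈ 308.52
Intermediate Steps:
A = 30583/106 (A = -30583/(-106) = -30583*(-1/106) = 30583/106 ≈ 288.52)
F(-157) + A = 20 + 30583/106 = 32703/106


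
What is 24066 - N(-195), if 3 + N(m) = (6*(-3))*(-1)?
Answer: 24051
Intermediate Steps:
N(m) = 15 (N(m) = -3 + (6*(-3))*(-1) = -3 - 18*(-1) = -3 + 18 = 15)
24066 - N(-195) = 24066 - 1*15 = 24066 - 15 = 24051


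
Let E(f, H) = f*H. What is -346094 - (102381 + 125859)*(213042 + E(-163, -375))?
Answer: -62576222174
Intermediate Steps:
E(f, H) = H*f
-346094 - (102381 + 125859)*(213042 + E(-163, -375)) = -346094 - (102381 + 125859)*(213042 - 375*(-163)) = -346094 - 228240*(213042 + 61125) = -346094 - 228240*274167 = -346094 - 1*62575876080 = -346094 - 62575876080 = -62576222174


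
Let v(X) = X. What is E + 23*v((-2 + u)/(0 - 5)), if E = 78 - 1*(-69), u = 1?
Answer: 758/5 ≈ 151.60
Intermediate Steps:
E = 147 (E = 78 + 69 = 147)
E + 23*v((-2 + u)/(0 - 5)) = 147 + 23*((-2 + 1)/(0 - 5)) = 147 + 23*(-1/(-5)) = 147 + 23*(-1*(-⅕)) = 147 + 23*(⅕) = 147 + 23/5 = 758/5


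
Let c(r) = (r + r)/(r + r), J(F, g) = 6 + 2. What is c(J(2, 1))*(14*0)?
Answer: 0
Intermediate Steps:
J(F, g) = 8
c(r) = 1 (c(r) = (2*r)/((2*r)) = (2*r)*(1/(2*r)) = 1)
c(J(2, 1))*(14*0) = 1*(14*0) = 1*0 = 0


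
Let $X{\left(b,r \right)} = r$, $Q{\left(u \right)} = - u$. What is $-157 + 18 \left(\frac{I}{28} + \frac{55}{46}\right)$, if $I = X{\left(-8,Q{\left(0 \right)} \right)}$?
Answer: $- \frac{3116}{23} \approx -135.48$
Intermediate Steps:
$I = 0$ ($I = \left(-1\right) 0 = 0$)
$-157 + 18 \left(\frac{I}{28} + \frac{55}{46}\right) = -157 + 18 \left(\frac{0}{28} + \frac{55}{46}\right) = -157 + 18 \left(0 \cdot \frac{1}{28} + 55 \cdot \frac{1}{46}\right) = -157 + 18 \left(0 + \frac{55}{46}\right) = -157 + 18 \cdot \frac{55}{46} = -157 + \frac{495}{23} = - \frac{3116}{23}$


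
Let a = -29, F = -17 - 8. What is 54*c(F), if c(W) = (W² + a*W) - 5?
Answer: 72630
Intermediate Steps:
F = -25
c(W) = -5 + W² - 29*W (c(W) = (W² - 29*W) - 5 = -5 + W² - 29*W)
54*c(F) = 54*(-5 + (-25)² - 29*(-25)) = 54*(-5 + 625 + 725) = 54*1345 = 72630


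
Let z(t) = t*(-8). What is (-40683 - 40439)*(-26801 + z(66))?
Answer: 2216983138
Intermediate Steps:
z(t) = -8*t
(-40683 - 40439)*(-26801 + z(66)) = (-40683 - 40439)*(-26801 - 8*66) = -81122*(-26801 - 528) = -81122*(-27329) = 2216983138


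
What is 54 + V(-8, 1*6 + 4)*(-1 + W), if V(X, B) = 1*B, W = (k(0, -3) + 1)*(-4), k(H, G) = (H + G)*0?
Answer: 4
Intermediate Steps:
k(H, G) = 0 (k(H, G) = (G + H)*0 = 0)
W = -4 (W = (0 + 1)*(-4) = 1*(-4) = -4)
V(X, B) = B
54 + V(-8, 1*6 + 4)*(-1 + W) = 54 + (1*6 + 4)*(-1 - 4) = 54 + (6 + 4)*(-5) = 54 + 10*(-5) = 54 - 50 = 4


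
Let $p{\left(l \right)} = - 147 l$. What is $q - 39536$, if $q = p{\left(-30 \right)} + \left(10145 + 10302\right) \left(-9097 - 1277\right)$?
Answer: $-212152304$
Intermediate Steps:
$q = -212112768$ ($q = \left(-147\right) \left(-30\right) + \left(10145 + 10302\right) \left(-9097 - 1277\right) = 4410 + 20447 \left(-10374\right) = 4410 - 212117178 = -212112768$)
$q - 39536 = -212112768 - 39536 = -212152304$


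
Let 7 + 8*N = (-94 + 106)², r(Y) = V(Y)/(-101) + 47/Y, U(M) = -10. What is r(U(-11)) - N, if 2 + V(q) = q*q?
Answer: -92093/4040 ≈ -22.795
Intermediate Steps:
V(q) = -2 + q² (V(q) = -2 + q*q = -2 + q²)
r(Y) = 2/101 + 47/Y - Y²/101 (r(Y) = (-2 + Y²)/(-101) + 47/Y = (-2 + Y²)*(-1/101) + 47/Y = (2/101 - Y²/101) + 47/Y = 2/101 + 47/Y - Y²/101)
N = 137/8 (N = -7/8 + (-94 + 106)²/8 = -7/8 + (⅛)*12² = -7/8 + (⅛)*144 = -7/8 + 18 = 137/8 ≈ 17.125)
r(U(-11)) - N = (1/101)*(4747 - 10*(2 - 1*(-10)²))/(-10) - 1*137/8 = (1/101)*(-⅒)*(4747 - 10*(2 - 1*100)) - 137/8 = (1/101)*(-⅒)*(4747 - 10*(2 - 100)) - 137/8 = (1/101)*(-⅒)*(4747 - 10*(-98)) - 137/8 = (1/101)*(-⅒)*(4747 + 980) - 137/8 = (1/101)*(-⅒)*5727 - 137/8 = -5727/1010 - 137/8 = -92093/4040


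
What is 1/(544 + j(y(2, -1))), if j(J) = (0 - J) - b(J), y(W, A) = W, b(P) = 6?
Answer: 1/536 ≈ 0.0018657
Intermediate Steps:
j(J) = -6 - J (j(J) = (0 - J) - 1*6 = -J - 6 = -6 - J)
1/(544 + j(y(2, -1))) = 1/(544 + (-6 - 1*2)) = 1/(544 + (-6 - 2)) = 1/(544 - 8) = 1/536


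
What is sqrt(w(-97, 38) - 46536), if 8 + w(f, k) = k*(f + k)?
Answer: I*sqrt(48786) ≈ 220.88*I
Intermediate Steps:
w(f, k) = -8 + k*(f + k)
sqrt(w(-97, 38) - 46536) = sqrt((-8 + 38**2 - 97*38) - 46536) = sqrt((-8 + 1444 - 3686) - 46536) = sqrt(-2250 - 46536) = sqrt(-48786) = I*sqrt(48786)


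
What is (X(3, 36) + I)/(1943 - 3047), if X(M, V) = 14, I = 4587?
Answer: -4601/1104 ≈ -4.1676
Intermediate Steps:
(X(3, 36) + I)/(1943 - 3047) = (14 + 4587)/(1943 - 3047) = 4601/(-1104) = 4601*(-1/1104) = -4601/1104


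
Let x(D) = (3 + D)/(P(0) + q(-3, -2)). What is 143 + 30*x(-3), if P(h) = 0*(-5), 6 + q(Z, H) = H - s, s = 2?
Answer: 143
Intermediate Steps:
q(Z, H) = -8 + H (q(Z, H) = -6 + (H - 1*2) = -6 + (H - 2) = -6 + (-2 + H) = -8 + H)
P(h) = 0
x(D) = -3/10 - D/10 (x(D) = (3 + D)/(0 + (-8 - 2)) = (3 + D)/(0 - 10) = (3 + D)/(-10) = (3 + D)*(-⅒) = -3/10 - D/10)
143 + 30*x(-3) = 143 + 30*(-3/10 - ⅒*(-3)) = 143 + 30*(-3/10 + 3/10) = 143 + 30*0 = 143 + 0 = 143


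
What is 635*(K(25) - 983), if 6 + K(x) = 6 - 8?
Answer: -629285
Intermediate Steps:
K(x) = -8 (K(x) = -6 + (6 - 8) = -6 - 2 = -8)
635*(K(25) - 983) = 635*(-8 - 983) = 635*(-991) = -629285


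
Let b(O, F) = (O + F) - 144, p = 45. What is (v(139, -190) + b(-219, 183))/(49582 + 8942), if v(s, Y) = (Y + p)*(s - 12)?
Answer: -18595/58524 ≈ -0.31773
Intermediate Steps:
b(O, F) = -144 + F + O (b(O, F) = (F + O) - 144 = -144 + F + O)
v(s, Y) = (-12 + s)*(45 + Y) (v(s, Y) = (Y + 45)*(s - 12) = (45 + Y)*(-12 + s) = (-12 + s)*(45 + Y))
(v(139, -190) + b(-219, 183))/(49582 + 8942) = ((-540 - 12*(-190) + 45*139 - 190*139) + (-144 + 183 - 219))/(49582 + 8942) = ((-540 + 2280 + 6255 - 26410) - 180)/58524 = (-18415 - 180)*(1/58524) = -18595*1/58524 = -18595/58524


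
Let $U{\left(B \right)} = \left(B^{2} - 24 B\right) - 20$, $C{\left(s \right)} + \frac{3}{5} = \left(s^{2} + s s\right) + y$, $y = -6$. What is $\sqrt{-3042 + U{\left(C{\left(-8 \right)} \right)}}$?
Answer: $\frac{\sqrt{219059}}{5} \approx 93.607$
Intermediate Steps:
$C{\left(s \right)} = - \frac{33}{5} + 2 s^{2}$ ($C{\left(s \right)} = - \frac{3}{5} - \left(6 - s^{2} - s s\right) = - \frac{3}{5} + \left(\left(s^{2} + s^{2}\right) - 6\right) = - \frac{3}{5} + \left(2 s^{2} - 6\right) = - \frac{3}{5} + \left(-6 + 2 s^{2}\right) = - \frac{33}{5} + 2 s^{2}$)
$U{\left(B \right)} = -20 + B^{2} - 24 B$
$\sqrt{-3042 + U{\left(C{\left(-8 \right)} \right)}} = \sqrt{-3042 - \left(20 - \left(- \frac{33}{5} + 2 \left(-8\right)^{2}\right)^{2} + 24 \left(- \frac{33}{5} + 2 \left(-8\right)^{2}\right)\right)} = \sqrt{-3042 - \left(20 - \left(- \frac{33}{5} + 2 \cdot 64\right)^{2} + 24 \left(- \frac{33}{5} + 2 \cdot 64\right)\right)} = \sqrt{-3042 - \left(20 - \left(- \frac{33}{5} + 128\right)^{2} + 24 \left(- \frac{33}{5} + 128\right)\right)} = \sqrt{-3042 - \left(\frac{14668}{5} - \frac{368449}{25}\right)} = \sqrt{-3042 - - \frac{295109}{25}} = \sqrt{-3042 + \frac{295109}{25}} = \sqrt{\frac{219059}{25}} = \frac{\sqrt{219059}}{5}$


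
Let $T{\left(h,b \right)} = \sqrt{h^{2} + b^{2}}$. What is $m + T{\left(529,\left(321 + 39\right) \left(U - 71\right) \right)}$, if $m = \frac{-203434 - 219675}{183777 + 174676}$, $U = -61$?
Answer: $- \frac{423109}{358453} + \sqrt{2258430241} \approx 47522.0$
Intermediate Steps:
$m = - \frac{423109}{358453} \approx -1.1804$
$T{\left(h,b \right)} = \sqrt{b^{2} + h^{2}}$
$m + T{\left(529,\left(321 + 39\right) \left(U - 71\right) \right)} = - \frac{423109}{358453} + \sqrt{\left(\left(321 + 39\right) \left(-61 - 71\right)\right)^{2} + 529^{2}} = - \frac{423109}{358453} + \sqrt{\left(360 \left(-132\right)\right)^{2} + 279841} = - \frac{423109}{358453} + \sqrt{\left(-47520\right)^{2} + 279841} = - \frac{423109}{358453} + \sqrt{2258150400 + 279841} = - \frac{423109}{358453} + \sqrt{2258430241}$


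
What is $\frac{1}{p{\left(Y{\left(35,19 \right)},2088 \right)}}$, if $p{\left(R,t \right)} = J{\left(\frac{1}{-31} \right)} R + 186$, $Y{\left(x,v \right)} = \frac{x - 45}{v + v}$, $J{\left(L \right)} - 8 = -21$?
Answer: $\frac{19}{3599} \approx 0.0052792$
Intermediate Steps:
$J{\left(L \right)} = -13$ ($J{\left(L \right)} = 8 - 21 = -13$)
$Y{\left(x,v \right)} = \frac{-45 + x}{2 v}$
$p{\left(R,t \right)} = 186 - 13 R$ ($p{\left(R,t \right)} = - 13 R + 186 = 186 - 13 R$)
$\frac{1}{p{\left(Y{\left(35,19 \right)},2088 \right)}} = \frac{1}{186 - 13 \frac{-45 + 35}{2 \cdot 19}} = \frac{1}{186 - 13 \cdot \frac{1}{2} \cdot \frac{1}{19} \left(-10\right)} = \frac{1}{186 - - \frac{65}{19}} = \frac{1}{186 + \frac{65}{19}} = \frac{1}{\frac{3599}{19}} = \frac{19}{3599}$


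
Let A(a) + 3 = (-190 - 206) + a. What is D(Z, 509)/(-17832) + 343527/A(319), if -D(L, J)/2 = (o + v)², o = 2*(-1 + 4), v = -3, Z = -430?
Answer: -255240501/59440 ≈ -4294.1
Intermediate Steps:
A(a) = -399 + a (A(a) = -3 + ((-190 - 206) + a) = -3 + (-396 + a) = -399 + a)
o = 6 (o = 2*3 = 6)
D(L, J) = -18 (D(L, J) = -2*(6 - 3)² = -2*3² = -2*9 = -18)
D(Z, 509)/(-17832) + 343527/A(319) = -18/(-17832) + 343527/(-399 + 319) = -18*(-1/17832) + 343527/(-80) = 3/2972 + 343527*(-1/80) = 3/2972 - 343527/80 = -255240501/59440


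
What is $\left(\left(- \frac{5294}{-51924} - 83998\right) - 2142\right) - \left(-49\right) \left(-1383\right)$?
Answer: $- \frac{3995730887}{25962} \approx -1.5391 \cdot 10^{5}$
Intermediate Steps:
$\left(\left(- \frac{5294}{-51924} - 83998\right) - 2142\right) - \left(-49\right) \left(-1383\right) = \left(\left(\left(-5294\right) \left(- \frac{1}{51924}\right) - 83998\right) - 2142\right) - 67767 = \left(\left(\frac{2647}{25962} - 83998\right) - 2142\right) - 67767 = \left(- \frac{2180753429}{25962} - 2142\right) - 67767 = - \frac{2236364033}{25962} - 67767 = - \frac{3995730887}{25962}$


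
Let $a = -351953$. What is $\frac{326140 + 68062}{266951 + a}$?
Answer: $- \frac{197101}{42501} \approx -4.6376$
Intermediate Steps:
$\frac{326140 + 68062}{266951 + a} = \frac{326140 + 68062}{266951 - 351953} = \frac{394202}{-85002} = 394202 \left(- \frac{1}{85002}\right) = - \frac{197101}{42501}$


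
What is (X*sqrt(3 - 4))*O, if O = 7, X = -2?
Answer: -14*I ≈ -14.0*I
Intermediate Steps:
(X*sqrt(3 - 4))*O = -2*sqrt(3 - 4)*7 = -2*I*7 = -14*I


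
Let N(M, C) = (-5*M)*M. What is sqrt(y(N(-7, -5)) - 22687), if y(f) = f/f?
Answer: I*sqrt(22686) ≈ 150.62*I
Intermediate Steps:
N(M, C) = -5*M**2
y(f) = 1
sqrt(y(N(-7, -5)) - 22687) = sqrt(1 - 22687) = sqrt(-22686) = I*sqrt(22686)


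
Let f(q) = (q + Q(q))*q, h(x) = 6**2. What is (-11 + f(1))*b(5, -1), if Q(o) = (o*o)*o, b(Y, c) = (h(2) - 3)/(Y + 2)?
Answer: -297/7 ≈ -42.429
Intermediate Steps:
h(x) = 36
b(Y, c) = 33/(2 + Y) (b(Y, c) = (36 - 3)/(Y + 2) = 33/(2 + Y))
Q(o) = o**3 (Q(o) = o**2*o = o**3)
f(q) = q*(q + q**3) (f(q) = (q + q**3)*q = q*(q + q**3))
(-11 + f(1))*b(5, -1) = (-11 + (1**2 + 1**4))*(33/(2 + 5)) = (-11 + (1 + 1))*(33/7) = (-11 + 2)*(33*(1/7)) = -9*33/7 = -297/7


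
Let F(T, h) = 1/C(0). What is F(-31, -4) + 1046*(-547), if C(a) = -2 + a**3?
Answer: -1144325/2 ≈ -5.7216e+5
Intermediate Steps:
F(T, h) = -1/2 (F(T, h) = 1/(-2 + 0**3) = 1/(-2 + 0) = 1/(-2) = -1/2)
F(-31, -4) + 1046*(-547) = -1/2 + 1046*(-547) = -1/2 - 572162 = -1144325/2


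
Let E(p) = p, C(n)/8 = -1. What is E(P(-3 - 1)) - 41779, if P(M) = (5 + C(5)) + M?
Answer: -41786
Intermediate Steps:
C(n) = -8 (C(n) = 8*(-1) = -8)
P(M) = -3 + M (P(M) = (5 - 8) + M = -3 + M)
E(P(-3 - 1)) - 41779 = (-3 + (-3 - 1)) - 41779 = (-3 - 4) - 41779 = -7 - 41779 = -41786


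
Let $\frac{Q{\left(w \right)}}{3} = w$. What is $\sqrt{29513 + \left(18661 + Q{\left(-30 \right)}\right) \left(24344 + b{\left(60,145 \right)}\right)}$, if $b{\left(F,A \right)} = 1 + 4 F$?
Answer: $2 \sqrt{114149387} \approx 21368.0$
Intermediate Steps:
$Q{\left(w \right)} = 3 w$
$\sqrt{29513 + \left(18661 + Q{\left(-30 \right)}\right) \left(24344 + b{\left(60,145 \right)}\right)} = \sqrt{29513 + \left(18661 + 3 \left(-30\right)\right) \left(24344 + \left(1 + 4 \cdot 60\right)\right)} = \sqrt{29513 + \left(18661 - 90\right) \left(24344 + \left(1 + 240\right)\right)} = \sqrt{29513 + 18571 \left(24344 + 241\right)} = \sqrt{29513 + 18571 \cdot 24585} = \sqrt{29513 + 456568035} = \sqrt{456597548} = 2 \sqrt{114149387}$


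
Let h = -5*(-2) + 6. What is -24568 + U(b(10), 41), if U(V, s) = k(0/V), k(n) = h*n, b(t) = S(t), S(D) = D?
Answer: -24568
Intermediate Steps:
h = 16 (h = 10 + 6 = 16)
b(t) = t
k(n) = 16*n
U(V, s) = 0 (U(V, s) = 16*(0/V) = 16*0 = 0)
-24568 + U(b(10), 41) = -24568 + 0 = -24568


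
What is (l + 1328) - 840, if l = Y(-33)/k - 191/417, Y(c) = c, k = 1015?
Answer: 206340814/423255 ≈ 487.51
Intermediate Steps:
l = -207626/423255 (l = -33/1015 - 191/417 = -207626/423255 ≈ -0.49055)
(l + 1328) - 840 = (-207626/423255 + 1328) - 840 = 561875014/423255 - 840 = 206340814/423255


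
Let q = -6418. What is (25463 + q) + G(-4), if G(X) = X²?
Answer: 19061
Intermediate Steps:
(25463 + q) + G(-4) = (25463 - 6418) + (-4)² = 19045 + 16 = 19061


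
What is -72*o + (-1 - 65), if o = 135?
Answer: -9786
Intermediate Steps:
-72*o + (-1 - 65) = -72*135 + (-1 - 65) = -9720 - 66 = -9786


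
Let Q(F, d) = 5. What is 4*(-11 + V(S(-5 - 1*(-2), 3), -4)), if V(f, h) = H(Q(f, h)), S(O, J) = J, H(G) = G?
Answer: -24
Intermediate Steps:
V(f, h) = 5
4*(-11 + V(S(-5 - 1*(-2), 3), -4)) = 4*(-11 + 5) = 4*(-6) = -24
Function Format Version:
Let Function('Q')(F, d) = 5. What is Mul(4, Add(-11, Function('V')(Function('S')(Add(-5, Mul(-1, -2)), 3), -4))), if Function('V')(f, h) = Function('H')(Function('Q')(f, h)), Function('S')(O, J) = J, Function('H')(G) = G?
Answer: -24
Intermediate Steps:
Function('V')(f, h) = 5
Mul(4, Add(-11, Function('V')(Function('S')(Add(-5, Mul(-1, -2)), 3), -4))) = Mul(4, Add(-11, 5)) = Mul(4, -6) = -24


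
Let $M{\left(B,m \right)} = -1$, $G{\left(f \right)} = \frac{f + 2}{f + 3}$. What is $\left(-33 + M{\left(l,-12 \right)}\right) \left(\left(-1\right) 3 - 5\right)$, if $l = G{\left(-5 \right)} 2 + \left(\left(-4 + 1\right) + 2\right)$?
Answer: $272$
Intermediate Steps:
$G{\left(f \right)} = \frac{2 + f}{3 + f}$
$l = 2$ ($l = \frac{2 - 5}{3 - 5} \cdot 2 + \left(\left(-4 + 1\right) + 2\right) = \frac{1}{-2} \left(-3\right) 2 + \left(-3 + 2\right) = \left(- \frac{1}{2}\right) \left(-3\right) 2 - 1 = \frac{3}{2} \cdot 2 - 1 = 3 - 1 = 2$)
$\left(-33 + M{\left(l,-12 \right)}\right) \left(\left(-1\right) 3 - 5\right) = \left(-33 - 1\right) \left(\left(-1\right) 3 - 5\right) = - 34 \left(-3 - 5\right) = \left(-34\right) \left(-8\right) = 272$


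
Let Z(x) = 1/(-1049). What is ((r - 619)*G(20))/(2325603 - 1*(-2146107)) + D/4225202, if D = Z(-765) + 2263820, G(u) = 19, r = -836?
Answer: 174944191979348/330327967652593 ≈ 0.52961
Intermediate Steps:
Z(x) = -1/1049
D = 2374747179/1049 (D = -1/1049 + 2263820 = 2374747179/1049 ≈ 2.2638e+6)
((r - 619)*G(20))/(2325603 - 1*(-2146107)) + D/4225202 = ((-836 - 619)*19)/(2325603 - 1*(-2146107)) + (2374747179/1049)/4225202 = (-1455*19)/(2325603 + 2146107) + (2374747179/1049)*(1/4225202) = -27645/4471710 + 2374747179/4432236898 = -27645*1/4471710 + 2374747179/4432236898 = -1843/298114 + 2374747179/4432236898 = 174944191979348/330327967652593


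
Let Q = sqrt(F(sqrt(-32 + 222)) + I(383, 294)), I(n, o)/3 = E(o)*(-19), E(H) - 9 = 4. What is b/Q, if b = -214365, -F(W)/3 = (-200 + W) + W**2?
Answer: 71455*I*sqrt(3)/sqrt(237 + sqrt(190)) ≈ 7815.3*I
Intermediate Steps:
E(H) = 13 (E(H) = 9 + 4 = 13)
F(W) = 600 - 3*W - 3*W**2 (F(W) = -3*((-200 + W) + W**2) = -3*(-200 + W + W**2) = 600 - 3*W - 3*W**2)
I(n, o) = -741 (I(n, o) = 3*(13*(-19)) = 3*(-247) = -741)
Q = sqrt(-711 - 3*sqrt(190)) (Q = sqrt((600 - 3*sqrt(-32 + 222) - 3*(sqrt(-32 + 222))**2) - 741) = sqrt((600 - 3*sqrt(190) - 3*(sqrt(190))**2) - 741) = sqrt((600 - 3*sqrt(190) - 3*190) - 741) = sqrt((600 - 3*sqrt(190) - 570) - 741) = sqrt((30 - 3*sqrt(190)) - 741) = sqrt(-711 - 3*sqrt(190)) ≈ 27.429*I)
b/Q = -214365/sqrt(-711 - 3*sqrt(190))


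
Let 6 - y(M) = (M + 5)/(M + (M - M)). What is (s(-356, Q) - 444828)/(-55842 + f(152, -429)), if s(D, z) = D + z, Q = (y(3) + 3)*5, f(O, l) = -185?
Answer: 1335457/168081 ≈ 7.9453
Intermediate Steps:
y(M) = 6 - (5 + M)/M (y(M) = 6 - (M + 5)/(M + (M - M)) = 6 - (5 + M)/(M + 0) = 6 - (5 + M)/M)
Q = 95/3 (Q = ((5 - 5/3) + 3)*5 = (10/3 + 3)*5 = (19/3)*5 = 95/3 ≈ 31.667)
(s(-356, Q) - 444828)/(-55842 + f(152, -429)) = ((-356 + 95/3) - 444828)/(-55842 - 185) = (-973/3 - 444828)/(-56027) = -1335457/3*(-1/56027) = 1335457/168081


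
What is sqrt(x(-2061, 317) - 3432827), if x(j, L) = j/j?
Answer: I*sqrt(3432826) ≈ 1852.8*I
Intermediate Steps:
x(j, L) = 1
sqrt(x(-2061, 317) - 3432827) = sqrt(1 - 3432827) = sqrt(-3432826) = I*sqrt(3432826)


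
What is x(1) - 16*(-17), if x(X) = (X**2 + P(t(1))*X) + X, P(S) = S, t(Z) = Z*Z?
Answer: 275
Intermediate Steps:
t(Z) = Z**2
x(X) = X**2 + 2*X (x(X) = (X**2 + 1**2*X) + X = (X**2 + 1*X) + X = (X**2 + X) + X = (X + X**2) + X = X**2 + 2*X)
x(1) - 16*(-17) = 1*(2 + 1) - 16*(-17) = 1*3 + 272 = 3 + 272 = 275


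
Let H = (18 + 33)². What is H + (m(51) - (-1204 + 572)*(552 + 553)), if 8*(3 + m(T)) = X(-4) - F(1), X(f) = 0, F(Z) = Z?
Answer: 5607663/8 ≈ 7.0096e+5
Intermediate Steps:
H = 2601 (H = 51² = 2601)
m(T) = -25/8 (m(T) = -3 + (0 - 1*1)/8 = -3 + (0 - 1)/8 = -3 + (⅛)*(-1) = -3 - ⅛ = -25/8)
H + (m(51) - (-1204 + 572)*(552 + 553)) = 2601 + (-25/8 - (-1204 + 572)*(552 + 553)) = 2601 + (-25/8 - (-632)*1105) = 2601 + (-25/8 - 1*(-698360)) = 2601 + (-25/8 + 698360) = 2601 + 5586855/8 = 5607663/8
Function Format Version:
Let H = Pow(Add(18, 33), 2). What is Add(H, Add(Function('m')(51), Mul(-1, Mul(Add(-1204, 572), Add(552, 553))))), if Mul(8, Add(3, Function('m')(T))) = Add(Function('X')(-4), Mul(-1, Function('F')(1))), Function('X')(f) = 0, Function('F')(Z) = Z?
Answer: Rational(5607663, 8) ≈ 7.0096e+5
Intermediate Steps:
H = 2601 (H = Pow(51, 2) = 2601)
Function('m')(T) = Rational(-25, 8) (Function('m')(T) = Add(-3, Mul(Rational(1, 8), Add(0, Mul(-1, 1)))) = Add(-3, Mul(Rational(1, 8), Add(0, -1))) = Add(-3, Mul(Rational(1, 8), -1)) = Add(-3, Rational(-1, 8)) = Rational(-25, 8))
Add(H, Add(Function('m')(51), Mul(-1, Mul(Add(-1204, 572), Add(552, 553))))) = Add(2601, Add(Rational(-25, 8), Mul(-1, Mul(Add(-1204, 572), Add(552, 553))))) = Add(2601, Add(Rational(-25, 8), Mul(-1, Mul(-632, 1105)))) = Add(2601, Add(Rational(-25, 8), Mul(-1, -698360))) = Add(2601, Add(Rational(-25, 8), 698360)) = Add(2601, Rational(5586855, 8)) = Rational(5607663, 8)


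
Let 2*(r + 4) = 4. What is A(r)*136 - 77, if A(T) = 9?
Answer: 1147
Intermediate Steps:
r = -2 (r = -4 + (1/2)*4 = -4 + 2 = -2)
A(r)*136 - 77 = 9*136 - 77 = 1224 - 77 = 1147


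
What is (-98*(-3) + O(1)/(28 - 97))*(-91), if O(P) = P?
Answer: -1845935/69 ≈ -26753.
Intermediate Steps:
(-98*(-3) + O(1)/(28 - 97))*(-91) = (-98*(-3) + 1/(28 - 97))*(-91) = (294 + 1/(-69))*(-91) = (294 + 1*(-1/69))*(-91) = (294 - 1/69)*(-91) = (20285/69)*(-91) = -1845935/69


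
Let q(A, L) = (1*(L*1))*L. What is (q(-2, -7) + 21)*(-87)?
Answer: -6090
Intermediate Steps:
q(A, L) = L² (q(A, L) = (1*L)*L = L*L = L²)
(q(-2, -7) + 21)*(-87) = ((-7)² + 21)*(-87) = (49 + 21)*(-87) = 70*(-87) = -6090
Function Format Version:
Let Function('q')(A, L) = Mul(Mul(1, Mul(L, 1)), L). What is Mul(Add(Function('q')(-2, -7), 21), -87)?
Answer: -6090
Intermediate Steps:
Function('q')(A, L) = Pow(L, 2) (Function('q')(A, L) = Mul(Mul(1, L), L) = Mul(L, L) = Pow(L, 2))
Mul(Add(Function('q')(-2, -7), 21), -87) = Mul(Add(Pow(-7, 2), 21), -87) = Mul(Add(49, 21), -87) = Mul(70, -87) = -6090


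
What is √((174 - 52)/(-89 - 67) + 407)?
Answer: √2471430/78 ≈ 20.155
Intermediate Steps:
√((174 - 52)/(-89 - 67) + 407) = √(122/(-156) + 407) = √(122*(-1/156) + 407) = √(-61/78 + 407) = √(31685/78) = √2471430/78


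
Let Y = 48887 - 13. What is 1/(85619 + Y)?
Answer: 1/134493 ≈ 7.4353e-6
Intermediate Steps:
Y = 48874
1/(85619 + Y) = 1/(85619 + 48874) = 1/134493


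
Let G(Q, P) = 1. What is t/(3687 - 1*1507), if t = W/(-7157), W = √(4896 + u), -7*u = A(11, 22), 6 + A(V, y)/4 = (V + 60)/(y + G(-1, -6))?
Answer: -√31738091/1255981930 ≈ -4.4855e-6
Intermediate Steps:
A(V, y) = -24 + 4*(60 + V)/(1 + y) (A(V, y) = -24 + 4*((V + 60)/(y + 1)) = -24 + 4*((60 + V)/(1 + y)) = -24 + 4*(60 + V)/(1 + y))
u = 268/161 (u = -4*(54 + 11 - 6*22)/(7*(1 + 22)) = -4*(54 + 11 - 132)/(7*23) = -4*(-67)/(7*23) = -⅐*(-268/23) = 268/161 ≈ 1.6646)
W = 2*√31738091/161 (W = √(4896 + 268/161) = √(788524/161) = 2*√31738091/161 ≈ 69.983)
t = -2*√31738091/1152277 (t = (2*√31738091/161)/(-7157) = (2*√31738091/161)*(-1/7157) = -2*√31738091/1152277 ≈ -0.0097783)
t/(3687 - 1*1507) = (-2*√31738091/1152277)/(3687 - 1*1507) = (-2*√31738091/1152277)/(3687 - 1507) = -2*√31738091/1152277/2180 = -2*√31738091/1152277*(1/2180) = -√31738091/1255981930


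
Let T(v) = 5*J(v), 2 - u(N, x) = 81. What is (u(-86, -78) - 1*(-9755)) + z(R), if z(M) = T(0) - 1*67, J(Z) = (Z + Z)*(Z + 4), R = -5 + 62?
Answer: 9609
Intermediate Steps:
u(N, x) = -79 (u(N, x) = 2 - 1*81 = 2 - 81 = -79)
R = 57
J(Z) = 2*Z*(4 + Z) (J(Z) = (2*Z)*(4 + Z) = 2*Z*(4 + Z))
T(v) = 10*v*(4 + v) (T(v) = 5*(2*v*(4 + v)) = 10*v*(4 + v))
z(M) = -67 (z(M) = 10*0*(4 + 0) - 1*67 = 10*0*4 - 67 = 0 - 67 = -67)
(u(-86, -78) - 1*(-9755)) + z(R) = (-79 - 1*(-9755)) - 67 = (-79 + 9755) - 67 = 9676 - 67 = 9609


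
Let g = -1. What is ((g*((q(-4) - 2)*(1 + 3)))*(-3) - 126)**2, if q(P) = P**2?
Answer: 1764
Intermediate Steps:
((g*((q(-4) - 2)*(1 + 3)))*(-3) - 126)**2 = (-((-4)**2 - 2)*(1 + 3)*(-3) - 126)**2 = (-(16 - 2)*4*(-3) - 126)**2 = (-14*4*(-3) - 126)**2 = (-1*56*(-3) - 126)**2 = (-56*(-3) - 126)**2 = (168 - 126)**2 = 42**2 = 1764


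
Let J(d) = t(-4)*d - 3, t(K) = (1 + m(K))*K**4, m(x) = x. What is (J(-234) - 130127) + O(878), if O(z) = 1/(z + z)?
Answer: 87065993/1756 ≈ 49582.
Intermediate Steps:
O(z) = 1/(2*z)
t(K) = K**4*(1 + K) (t(K) = (1 + K)*K**4 = K**4*(1 + K))
J(d) = -3 - 768*d (J(d) = ((-4)**4*(1 - 4))*d - 3 = (256*(-3))*d - 3 = -768*d - 3 = -3 - 768*d)
(J(-234) - 130127) + O(878) = ((-3 - 768*(-234)) - 130127) + (1/2)/878 = ((-3 + 179712) - 130127) + (1/2)*(1/878) = (179709 - 130127) + 1/1756 = 49582 + 1/1756 = 87065993/1756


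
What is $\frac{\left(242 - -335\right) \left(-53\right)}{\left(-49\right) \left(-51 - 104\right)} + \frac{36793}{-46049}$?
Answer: $- \frac{1687667304}{349742155} \approx -4.8255$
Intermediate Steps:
$\frac{\left(242 - -335\right) \left(-53\right)}{\left(-49\right) \left(-51 - 104\right)} + \frac{36793}{-46049} = \frac{\left(242 + 335\right) \left(-53\right)}{\left(-49\right) \left(-155\right)} + 36793 \left(- \frac{1}{46049}\right) = \frac{577 \left(-53\right)}{7595} - \frac{36793}{46049} = \left(-30581\right) \frac{1}{7595} - \frac{36793}{46049} = - \frac{30581}{7595} - \frac{36793}{46049} = - \frac{1687667304}{349742155}$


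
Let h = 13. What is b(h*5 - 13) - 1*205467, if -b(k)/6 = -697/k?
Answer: -5340051/26 ≈ -2.0539e+5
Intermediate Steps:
b(k) = 4182/k (b(k) = -(-4182)/k = 4182/k)
b(h*5 - 13) - 1*205467 = 4182/(13*5 - 13) - 1*205467 = 4182/(65 - 13) - 205467 = 4182/52 - 205467 = 4182*(1/52) - 205467 = 2091/26 - 205467 = -5340051/26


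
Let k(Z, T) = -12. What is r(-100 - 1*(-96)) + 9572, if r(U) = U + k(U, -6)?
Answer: 9556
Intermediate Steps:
r(U) = -12 + U (r(U) = U - 12 = -12 + U)
r(-100 - 1*(-96)) + 9572 = (-12 + (-100 - 1*(-96))) + 9572 = (-12 + (-100 + 96)) + 9572 = (-12 - 4) + 9572 = -16 + 9572 = 9556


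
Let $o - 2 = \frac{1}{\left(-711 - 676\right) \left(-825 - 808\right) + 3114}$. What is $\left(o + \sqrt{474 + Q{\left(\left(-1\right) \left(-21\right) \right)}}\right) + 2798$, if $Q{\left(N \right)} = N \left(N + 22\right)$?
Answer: $\frac{6350638001}{2268085} + 9 \sqrt{17} \approx 2837.1$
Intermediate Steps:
$Q{\left(N \right)} = N \left(22 + N\right)$
$o = \frac{4536171}{2268085}$ ($o = 2 + \frac{1}{\left(-711 - 676\right) \left(-825 - 808\right) + 3114} = 2 + \frac{1}{\left(-1387\right) \left(-1633\right) + 3114} = 2 + \frac{1}{2264971 + 3114} = 2 + \frac{1}{2268085} = \frac{4536171}{2268085} \approx 2.0$)
$\left(o + \sqrt{474 + Q{\left(\left(-1\right) \left(-21\right) \right)}}\right) + 2798 = \left(\frac{4536171}{2268085} + \sqrt{474 + \left(-1\right) \left(-21\right) \left(22 - -21\right)}\right) + 2798 = \left(\frac{4536171}{2268085} + \sqrt{474 + 21 \left(22 + 21\right)}\right) + 2798 = \left(\frac{4536171}{2268085} + \sqrt{474 + 21 \cdot 43}\right) + 2798 = \left(\frac{4536171}{2268085} + \sqrt{474 + 903}\right) + 2798 = \left(\frac{4536171}{2268085} + \sqrt{1377}\right) + 2798 = \left(\frac{4536171}{2268085} + 9 \sqrt{17}\right) + 2798 = \frac{6350638001}{2268085} + 9 \sqrt{17}$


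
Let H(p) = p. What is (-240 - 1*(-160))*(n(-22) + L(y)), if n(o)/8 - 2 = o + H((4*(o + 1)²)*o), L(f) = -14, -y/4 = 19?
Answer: 24851040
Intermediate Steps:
y = -76 (y = -4*19 = -76)
n(o) = 16 + 8*o + 32*o*(1 + o)² (n(o) = 16 + 8*(o + (4*(o + 1)²)*o) = 16 + 8*(o + (4*(1 + o)²)*o) = 16 + 8*(o + 4*o*(1 + o)²) = 16 + (8*o + 32*o*(1 + o)²) = 16 + 8*o + 32*o*(1 + o)²)
(-240 - 1*(-160))*(n(-22) + L(y)) = (-240 - 1*(-160))*((16 + 8*(-22) + 32*(-22)*(1 - 22)²) - 14) = (-240 + 160)*((16 - 176 + 32*(-22)*(-21)²) - 14) = -80*((16 - 176 + 32*(-22)*441) - 14) = -80*((16 - 176 - 310464) - 14) = -80*(-310624 - 14) = -80*(-310638) = 24851040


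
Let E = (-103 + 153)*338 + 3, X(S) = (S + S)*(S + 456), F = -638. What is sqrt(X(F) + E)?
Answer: sqrt(249135) ≈ 499.13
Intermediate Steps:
X(S) = 2*S*(456 + S) (X(S) = (2*S)*(456 + S) = 2*S*(456 + S))
E = 16903 (E = 50*338 + 3 = 16900 + 3 = 16903)
sqrt(X(F) + E) = sqrt(2*(-638)*(456 - 638) + 16903) = sqrt(2*(-638)*(-182) + 16903) = sqrt(232232 + 16903) = sqrt(249135)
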